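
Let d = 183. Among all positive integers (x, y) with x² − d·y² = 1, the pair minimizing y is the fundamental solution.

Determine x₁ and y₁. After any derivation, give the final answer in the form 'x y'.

487 36

d=183: √d = [13; 1,1,8,1,1,26] (ℓ=6, even), read p_5/q_5
i=0: a=13 ⇒ p=13, q=1
i=1: a=1 ⇒ p=14, q=1
i=2: a=1 ⇒ p=27, q=2
…
i=4: a=1 ⇒ p=257, q=19
i=5: a=1 ⇒ p=487, q=36
fundamental: x₁=487, y₁=36  (since 237169 − 183·1296 = 1)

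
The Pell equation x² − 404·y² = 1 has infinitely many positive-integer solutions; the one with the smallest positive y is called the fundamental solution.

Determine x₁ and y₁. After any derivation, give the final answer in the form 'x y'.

[20; 10,40] for √404; ℓ=2 ⇒ convergent index 1
i=0: a=20 ⇒ p=20, q=1
i=1: a=10 ⇒ p=201, q=10
fundamental: x₁=201, y₁=10  (since 40401 − 404·100 = 1)

201 10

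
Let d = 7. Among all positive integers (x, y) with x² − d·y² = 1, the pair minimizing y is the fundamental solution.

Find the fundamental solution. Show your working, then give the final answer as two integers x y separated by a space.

√7 → a₀=2, period (1,1,1,4); ℓ=4 even so k=3
k=0  a_k=2  p_k/q_k = 2/1
…
k=2  a_k=1  p_k/q_k = 5/2
k=3  a_k=1  p_k/q_k = 8/3
(x₁, y₁) = (8, 3);  8² − 7·3² = 1 ✓

8 3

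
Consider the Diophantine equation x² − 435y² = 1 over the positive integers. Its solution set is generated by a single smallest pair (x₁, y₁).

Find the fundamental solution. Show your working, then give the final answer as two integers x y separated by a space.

[20; 1,5,1,40] for √435; ℓ=4 ⇒ convergent index 3
k=0  a_k=20  p_k/q_k = 20/1
…
k=2  a_k=5  p_k/q_k = 125/6
k=3  a_k=1  p_k/q_k = 146/7
→ (146, 7).  Check: 146²=21316, 435·7²=21315, difference 1.

146 7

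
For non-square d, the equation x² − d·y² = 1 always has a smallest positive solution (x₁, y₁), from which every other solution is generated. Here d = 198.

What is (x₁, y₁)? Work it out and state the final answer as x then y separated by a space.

197 14

√198 → a₀=14, period (14,28); ℓ=2 even so k=1
i=0: a=14 ⇒ p=14, q=1
i=1: a=14 ⇒ p=197, q=14
→ (197, 14).  Check: 197²=38809, 198·14²=38808, difference 1.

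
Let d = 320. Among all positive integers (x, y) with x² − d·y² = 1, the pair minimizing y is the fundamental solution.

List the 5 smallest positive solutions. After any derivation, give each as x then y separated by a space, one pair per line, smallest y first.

√320 → a₀=17, period (1,7,1,34); ℓ=4 even so k=3
k=0  a_k=17  p_k/q_k = 17/1
…
k=2  a_k=7  p_k/q_k = 143/8
k=3  a_k=1  p_k/q_k = 161/9
→ (161, 9).  Check: 161²=25921, 320·9²=25920, difference 1.
(x_2, y_2) = (161·161 + 320·9·9, 161·9 + 9·161) = (51841, 2898)
(x_3, y_3) = (161·51841 + 320·9·2898, 161·2898 + 9·51841) = (16692641, 933147)
(x_4, y_4) = (161·16692641 + 320·9·933147, 161·933147 + 9·16692641) = (5374978561, 300470436)
(x_5, y_5) = (161·5374978561 + 320·9·300470436, 161·300470436 + 9·5374978561) = (1730726404001, 96750547245)

161 9
51841 2898
16692641 933147
5374978561 300470436
1730726404001 96750547245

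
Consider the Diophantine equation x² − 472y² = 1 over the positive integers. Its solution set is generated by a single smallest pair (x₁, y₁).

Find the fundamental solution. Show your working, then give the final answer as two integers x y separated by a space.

306917 14127

d=472: √d = [21; 1,2,1,1,1,…,2,1,42] (ℓ=14, even), read p_13/q_13
step 0: (21, 1)  from 21·(1,0) + (0,1)
…
step 2: (65, 3)  from 2·(22,1) + (21,1)
…
step 4: (152, 7)  from 1·(87,4) + (65,3)
…
step 6: (1108, 51)  from 4·(239,11) + (152,7)
step 7: (5779, 266)  from 5·(1108,51) + (239,11)
step 8: (24224, 1115)  from 4·(5779,266) + (1108,51)
step 9: (30003, 1381)  from 1·(24224,1115) + (5779,266)
…
step 12: (222687, 10250)  from 2·(84230,3877) + (54227,2496)
step 13: (306917, 14127)  from 1·(222687,10250) + (84230,3877)
fundamental: x₁=306917, y₁=14127  (since 94198044889 − 472·199572129 = 1)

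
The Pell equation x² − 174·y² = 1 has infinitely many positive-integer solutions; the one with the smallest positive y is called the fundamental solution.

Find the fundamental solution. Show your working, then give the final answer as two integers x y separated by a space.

d=174: √d = [13; 5,4,5,26] (ℓ=4, even), read p_3/q_3
i=0: a=13 ⇒ p=13, q=1
i=1: a=5 ⇒ p=66, q=5
i=2: a=4 ⇒ p=277, q=21
i=3: a=5 ⇒ p=1451, q=110
→ (1451, 110).  Check: 1451²=2105401, 174·110²=2105400, difference 1.

1451 110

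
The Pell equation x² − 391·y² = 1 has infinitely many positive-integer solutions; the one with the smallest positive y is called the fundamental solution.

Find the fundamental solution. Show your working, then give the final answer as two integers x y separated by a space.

[19; 1,3,2,2,1,…,3,1,38] for √391; ℓ=16 ⇒ convergent index 15
a_0=19:  p_0=19·1+0=19,  q_0=19·0+1=1
…
a_2=3:  p_2=3·20+19=79,  q_2=3·1+1=4
…
a_4=2:  p_4=2·178+79=435,  q_4=2·9+4=22
a_5=1:  p_5=1·435+178=613,  q_5=1·22+9=31
a_6=1:  p_6=1·613+435=1048,  q_6=1·31+22=53
…
a_8=19:  p_8=19·2709+1048=52519,  q_8=19·137+53=2656
…
a_11=1:  p_11=1·160266+107747=268013,  q_11=1·8105+5449=13554
…
a_13=2:  p_13=2·696292+268013=1660597,  q_13=2·35213+13554=83980
a_14=3:  p_14=3·1660597+696292=5678083,  q_14=3·83980+35213=287153
a_15=1:  p_15=1·5678083+1660597=7338680,  q_15=1·287153+83980=371133
(x₁, y₁) = (7338680, 371133);  7338680² − 391·371133² = 1 ✓

7338680 371133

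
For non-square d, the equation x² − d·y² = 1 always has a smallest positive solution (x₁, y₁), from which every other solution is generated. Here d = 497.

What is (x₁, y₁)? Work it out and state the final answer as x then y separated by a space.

1201887 53912

√497 = [22; 3,2,2,5,6,5,2,2,3,44, …], period ℓ=10 (even) → k=9
k=0  a_k=22  p_k/q_k = 22/1
k=1  a_k=3  p_k/q_k = 67/3
…
k=4  a_k=5  p_k/q_k = 2051/92
k=5  a_k=6  p_k/q_k = 12685/569
k=6  a_k=5  p_k/q_k = 65476/2937
k=7  a_k=2  p_k/q_k = 143637/6443
k=8  a_k=2  p_k/q_k = 352750/15823
k=9  a_k=3  p_k/q_k = 1201887/53912
fundamental: x₁=1201887, y₁=53912  (since 1444532360769 − 497·2906503744 = 1)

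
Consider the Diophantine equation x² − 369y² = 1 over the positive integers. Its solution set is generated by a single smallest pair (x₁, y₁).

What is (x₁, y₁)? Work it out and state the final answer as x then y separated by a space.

8396801 437120

[19; 4,1,3,2,7,4,7,2,3,1,4,38] for √369; ℓ=12 ⇒ convergent index 11
a_0=19:  p_0=19·1+0=19,  q_0=19·0+1=1
…
a_8=2:  p_8=2·184045+25414=393504,  q_8=2·9581+1323=20485
…
a_10=1:  p_10=1·1364557+393504=1758061,  q_10=1·71036+20485=91521
a_11=4:  p_11=4·1758061+1364557=8396801,  q_11=4·91521+71036=437120
→ (8396801, 437120).  Check: 8396801²=70506267033601, 369·437120²=70506267033600, difference 1.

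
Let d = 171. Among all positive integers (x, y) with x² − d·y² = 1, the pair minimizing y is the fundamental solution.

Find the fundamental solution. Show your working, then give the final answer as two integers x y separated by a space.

d=171: √d = [13; 13,26] (ℓ=2, even), read p_1/q_1
i=0: a=13 ⇒ p=13, q=1
i=1: a=13 ⇒ p=170, q=13
(x₁, y₁) = (170, 13);  170² − 171·13² = 1 ✓

170 13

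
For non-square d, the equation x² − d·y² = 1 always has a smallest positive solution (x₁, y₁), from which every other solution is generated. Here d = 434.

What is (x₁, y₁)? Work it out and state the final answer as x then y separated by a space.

125 6

√434 → a₀=20, period (1,4,1,40); ℓ=4 even so k=3
a_0=20:  p_0=20·1+0=20,  q_0=20·0+1=1
…
a_2=4:  p_2=4·21+20=104,  q_2=4·1+1=5
a_3=1:  p_3=1·104+21=125,  q_3=1·5+1=6
→ (125, 6).  Check: 125²=15625, 434·6²=15624, difference 1.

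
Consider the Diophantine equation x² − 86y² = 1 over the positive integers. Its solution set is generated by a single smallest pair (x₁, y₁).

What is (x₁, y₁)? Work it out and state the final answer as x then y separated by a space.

√86 → a₀=9, period (3,1,1,1,8,1,1,1,3,18); ℓ=10 even so k=9
i=0: a=9 ⇒ p=9, q=1
…
i=2: a=1 ⇒ p=37, q=4
i=3: a=1 ⇒ p=65, q=7
…
i=6: a=1 ⇒ p=983, q=106
i=7: a=1 ⇒ p=1864, q=201
i=8: a=1 ⇒ p=2847, q=307
i=9: a=3 ⇒ p=10405, q=1122
(x₁, y₁) = (10405, 1122);  10405² − 86·1122² = 1 ✓

10405 1122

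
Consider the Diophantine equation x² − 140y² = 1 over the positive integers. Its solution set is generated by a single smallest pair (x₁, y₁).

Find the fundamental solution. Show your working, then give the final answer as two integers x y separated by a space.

71 6

√140 = [11; 1,4,1,22, …], period ℓ=4 (even) → k=3
step 0: (11, 1)  from 11·(1,0) + (0,1)
step 1: (12, 1)  from 1·(11,1) + (1,0)
step 2: (59, 5)  from 4·(12,1) + (11,1)
step 3: (71, 6)  from 1·(59,5) + (12,1)
fundamental: x₁=71, y₁=6  (since 5041 − 140·36 = 1)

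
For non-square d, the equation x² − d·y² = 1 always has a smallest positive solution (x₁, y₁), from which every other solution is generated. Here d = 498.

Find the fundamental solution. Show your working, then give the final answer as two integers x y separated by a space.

179777 8056

d=498: √d = [22; 3,6,22,6,3,44] (ℓ=6, even), read p_5/q_5
step 0: (22, 1)  from 22·(1,0) + (0,1)
step 1: (67, 3)  from 3·(22,1) + (1,0)
step 2: (424, 19)  from 6·(67,3) + (22,1)
…
step 4: (56794, 2545)  from 6·(9395,421) + (424,19)
step 5: (179777, 8056)  from 3·(56794,2545) + (9395,421)
→ (179777, 8056).  Check: 179777²=32319769729, 498·8056²=32319769728, difference 1.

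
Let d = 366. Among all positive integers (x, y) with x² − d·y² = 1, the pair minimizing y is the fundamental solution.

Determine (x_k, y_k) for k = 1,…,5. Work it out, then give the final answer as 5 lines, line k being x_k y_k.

√366 → a₀=19, period (7,1,1,1,2,12,2,1,1,1,7,38); ℓ=12 even so k=11
k=0  a_k=19  p_k/q_k = 19/1
…
k=3  a_k=1  p_k/q_k = 287/15
…
k=5  a_k=2  p_k/q_k = 1167/61
…
k=8  a_k=1  p_k/q_k = 44499/2326
…
k=10  a_k=1  p_k/q_k = 119053/6223
k=11  a_k=7  p_k/q_k = 907925/47458
→ (907925, 47458).  Check: 907925²=824327805625, 366·47458²=824327805624, difference 1.
(907925+47458√366)^2 = 1648655611249 + 86176609300√366
(907925+47458√366)^3 = 2993711291685588725 + 156483795997357542√366
(907925+47458√366)^4 = 5436130649005627630680001 + 284151100961715516031400√366
(907925+47458√366)^5 = 9871197838993875221878594227125 + 515975776681174635989620332458√366

907925 47458
1648655611249 86176609300
2993711291685588725 156483795997357542
5436130649005627630680001 284151100961715516031400
9871197838993875221878594227125 515975776681174635989620332458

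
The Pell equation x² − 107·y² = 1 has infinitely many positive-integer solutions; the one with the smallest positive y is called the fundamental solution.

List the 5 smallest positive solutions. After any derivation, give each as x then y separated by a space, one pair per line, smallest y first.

962 93
1850887 178932
3561105626 344265075
6851565373537 662365825368
13182408217579562 1274391503742957

√107 → a₀=10, period (2,1,9,1,2,20); ℓ=6 even so k=5
i=0: a=10 ⇒ p=10, q=1
…
i=2: a=1 ⇒ p=31, q=3
i=3: a=9 ⇒ p=300, q=29
i=4: a=1 ⇒ p=331, q=32
i=5: a=2 ⇒ p=962, q=93
→ (962, 93).  Check: 962²=925444, 107·93²=925443, difference 1.
n=2: (962,93)∘(962,93) = (962·962+107·93·93, 962·93+93·962) = (1850887,178932)
n=3: (1850887,178932)∘(962,93) = (962·1850887+107·93·178932, 962·178932+93·1850887) = (3561105626,344265075)
n=4: (3561105626,344265075)∘(962,93) = (962·3561105626+107·93·344265075, 962·344265075+93·3561105626) = (6851565373537,662365825368)
n=5: (6851565373537,662365825368)∘(962,93) = (962·6851565373537+107·93·662365825368, 962·662365825368+93·6851565373537) = (13182408217579562,1274391503742957)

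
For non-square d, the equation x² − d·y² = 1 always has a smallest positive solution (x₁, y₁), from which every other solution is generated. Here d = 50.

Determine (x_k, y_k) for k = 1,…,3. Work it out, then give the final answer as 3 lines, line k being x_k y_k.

99 14
19601 2772
3880899 548842

√50 → a₀=7, period (14); ℓ=1 odd so k=1
a_0=7:  p_0=7·1+0=7,  q_0=7·0+1=1
a_1=14:  p_1=14·7+1=99,  q_1=14·1+0=14
→ (99, 14).  Check: 99²=9801, 50·14²=9800, difference 1.
k=2:  x_2 = 99·99+50·14·14 = 19601,  y_2 = 99·14+14·99 = 2772
k=3:  x_3 = 99·19601+50·14·2772 = 3880899,  y_3 = 99·2772+14·19601 = 548842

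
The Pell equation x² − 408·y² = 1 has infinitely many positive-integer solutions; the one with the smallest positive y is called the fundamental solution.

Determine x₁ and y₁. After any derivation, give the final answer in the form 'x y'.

101 5

√408 → a₀=20, period (5,40); ℓ=2 even so k=1
k=0  a_k=20  p_k/q_k = 20/1
k=1  a_k=5  p_k/q_k = 101/5
→ (101, 5).  Check: 101²=10201, 408·5²=10200, difference 1.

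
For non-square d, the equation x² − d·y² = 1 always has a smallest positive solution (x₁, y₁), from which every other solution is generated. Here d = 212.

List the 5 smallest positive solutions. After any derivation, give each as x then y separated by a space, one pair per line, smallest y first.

√212 → a₀=14, period (1,1,3,1,1,…,1,1,28); ℓ=14 even so k=13
step 0: (14, 1)  from 14·(1,0) + (0,1)
step 1: (15, 1)  from 1·(14,1) + (1,0)
step 2: (29, 2)  from 1·(15,1) + (14,1)
step 3: (102, 7)  from 3·(29,2) + (15,1)
step 4: (131, 9)  from 1·(102,7) + (29,2)
…
step 6: (364, 25)  from 1·(233,16) + (131,9)
step 7: (2417, 166)  from 6·(364,25) + (233,16)
…
step 9: (5198, 357)  from 1·(2781,191) + (2417,166)
step 10: (7979, 548)  from 1·(5198,357) + (2781,191)
step 11: (29135, 2001)  from 3·(7979,548) + (5198,357)
step 12: (37114, 2549)  from 1·(29135,2001) + (7979,548)
step 13: (66249, 4550)  from 1·(37114,2549) + (29135,2001)
(x₁, y₁) = (66249, 4550);  66249² − 212·4550² = 1 ✓
(66249+4550√212)^2 = 8777860001 + 602865900√212
(66249+4550√212)^3 = 1163048894346249 + 79878526013650√212
(66249+4550√212)^4 = 154101652394311440001 + 10583744939153731800√212
(66249+4550√212)^5 = 20418160737778428282906249 + 1402325036868112630022750√212

66249 4550
8777860001 602865900
1163048894346249 79878526013650
154101652394311440001 10583744939153731800
20418160737778428282906249 1402325036868112630022750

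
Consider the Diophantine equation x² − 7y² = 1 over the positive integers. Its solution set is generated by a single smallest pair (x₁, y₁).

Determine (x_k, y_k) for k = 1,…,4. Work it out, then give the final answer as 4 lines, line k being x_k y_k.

d=7: √d = [2; 1,1,1,4] (ℓ=4, even), read p_3/q_3
step 0: (2, 1)  from 2·(1,0) + (0,1)
step 1: (3, 1)  from 1·(2,1) + (1,0)
step 2: (5, 2)  from 1·(3,1) + (2,1)
step 3: (8, 3)  from 1·(5,2) + (3,1)
(x₁, y₁) = (8, 3);  8² − 7·3² = 1 ✓
n=2: (8,3)∘(8,3) = (8·8+7·3·3, 8·3+3·8) = (127,48)
n=3: (127,48)∘(8,3) = (8·127+7·3·48, 8·48+3·127) = (2024,765)
n=4: (2024,765)∘(8,3) = (8·2024+7·3·765, 8·765+3·2024) = (32257,12192)

8 3
127 48
2024 765
32257 12192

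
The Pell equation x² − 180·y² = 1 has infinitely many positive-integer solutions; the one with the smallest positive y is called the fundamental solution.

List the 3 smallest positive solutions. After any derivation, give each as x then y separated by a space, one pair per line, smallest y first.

161 12
51841 3864
16692641 1244196

√180 → a₀=13, period (2,2,2,26); ℓ=4 even so k=3
k=0  a_k=13  p_k/q_k = 13/1
…
k=2  a_k=2  p_k/q_k = 67/5
k=3  a_k=2  p_k/q_k = 161/12
(x₁, y₁) = (161, 12);  161² − 180·12² = 1 ✓
k=2:  x_2 = 161·161+180·12·12 = 51841,  y_2 = 161·12+12·161 = 3864
k=3:  x_3 = 161·51841+180·12·3864 = 16692641,  y_3 = 161·3864+12·51841 = 1244196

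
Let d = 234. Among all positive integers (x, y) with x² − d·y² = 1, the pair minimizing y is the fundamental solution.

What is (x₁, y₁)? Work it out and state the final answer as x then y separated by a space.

5201 340

[15; 3,2,1,2,1,2,3,30] for √234; ℓ=8 ⇒ convergent index 7
i=0: a=15 ⇒ p=15, q=1
i=1: a=3 ⇒ p=46, q=3
…
i=6: a=2 ⇒ p=1545, q=101
i=7: a=3 ⇒ p=5201, q=340
(x₁, y₁) = (5201, 340);  5201² − 234·340² = 1 ✓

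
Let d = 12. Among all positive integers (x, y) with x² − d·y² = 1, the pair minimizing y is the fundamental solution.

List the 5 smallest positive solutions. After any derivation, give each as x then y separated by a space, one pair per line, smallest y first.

7 2
97 28
1351 390
18817 5432
262087 75658

√12 = [3; 2,6, …], period ℓ=2 (even) → k=1
k=0  a_k=3  p_k/q_k = 3/1
k=1  a_k=2  p_k/q_k = 7/2
fundamental: x₁=7, y₁=2  (since 49 − 12·4 = 1)
n=2: (7,2)∘(7,2) = (7·7+12·2·2, 7·2+2·7) = (97,28)
n=3: (97,28)∘(7,2) = (7·97+12·2·28, 7·28+2·97) = (1351,390)
n=4: (1351,390)∘(7,2) = (7·1351+12·2·390, 7·390+2·1351) = (18817,5432)
n=5: (18817,5432)∘(7,2) = (7·18817+12·2·5432, 7·5432+2·18817) = (262087,75658)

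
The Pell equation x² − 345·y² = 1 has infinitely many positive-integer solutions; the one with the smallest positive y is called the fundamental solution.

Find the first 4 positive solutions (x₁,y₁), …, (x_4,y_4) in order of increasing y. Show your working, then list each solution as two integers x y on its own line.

6761 364
91422241 4922008
1236211536041 66555391812
16716052298924161 899962003159856

d=345: √d = [18; 1,1,2,1,6,1,2,1,1,36] (ℓ=10, even), read p_9/q_9
k=0  a_k=18  p_k/q_k = 18/1
k=1  a_k=1  p_k/q_k = 19/1
…
k=3  a_k=2  p_k/q_k = 93/5
k=4  a_k=1  p_k/q_k = 130/7
…
k=8  a_k=1  p_k/q_k = 3882/209
k=9  a_k=1  p_k/q_k = 6761/364
→ (6761, 364).  Check: 6761²=45711121, 345·364²=45711120, difference 1.
(x_2, y_2) = (6761·6761 + 345·364·364, 6761·364 + 364·6761) = (91422241, 4922008)
(x_3, y_3) = (6761·91422241 + 345·364·4922008, 6761·4922008 + 364·91422241) = (1236211536041, 66555391812)
(x_4, y_4) = (6761·1236211536041 + 345·364·66555391812, 6761·66555391812 + 364·1236211536041) = (16716052298924161, 899962003159856)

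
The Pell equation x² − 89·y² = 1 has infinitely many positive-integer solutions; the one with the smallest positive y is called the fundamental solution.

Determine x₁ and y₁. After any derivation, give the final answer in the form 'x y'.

√89 = [9; 2,3,3,2,18, …], period ℓ=5 (odd) → k=9
i=0: a=9 ⇒ p=9, q=1
i=1: a=2 ⇒ p=19, q=2
…
i=3: a=3 ⇒ p=217, q=23
…
i=5: a=18 ⇒ p=9217, q=977
i=6: a=2 ⇒ p=18934, q=2007
i=7: a=3 ⇒ p=66019, q=6998
i=8: a=3 ⇒ p=216991, q=23001
i=9: a=2 ⇒ p=500001, q=53000
fundamental: x₁=500001, y₁=53000  (since 250001000001 − 89·2809000000 = 1)

500001 53000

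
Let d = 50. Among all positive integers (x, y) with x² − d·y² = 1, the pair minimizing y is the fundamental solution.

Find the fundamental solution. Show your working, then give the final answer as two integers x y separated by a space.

√50 → a₀=7, period (14); ℓ=1 odd so k=1
i=0: a=7 ⇒ p=7, q=1
i=1: a=14 ⇒ p=99, q=14
(x₁, y₁) = (99, 14);  99² − 50·14² = 1 ✓

99 14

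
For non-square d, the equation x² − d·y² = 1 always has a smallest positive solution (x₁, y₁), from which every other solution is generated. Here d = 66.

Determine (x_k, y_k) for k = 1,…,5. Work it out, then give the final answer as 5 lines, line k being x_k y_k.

[8; 8,16] for √66; ℓ=2 ⇒ convergent index 1
k=0  a_k=8  p_k/q_k = 8/1
k=1  a_k=8  p_k/q_k = 65/8
(x₁, y₁) = (65, 8);  65² − 66·8² = 1 ✓
n=2: (65,8)∘(65,8) = (65·65+66·8·8, 65·8+8·65) = (8449,1040)
n=3: (8449,1040)∘(65,8) = (65·8449+66·8·1040, 65·1040+8·8449) = (1098305,135192)
n=4: (1098305,135192)∘(65,8) = (65·1098305+66·8·135192, 65·135192+8·1098305) = (142771201,17573920)
n=5: (142771201,17573920)∘(65,8) = (65·142771201+66·8·17573920, 65·17573920+8·142771201) = (18559157825,2284474408)

65 8
8449 1040
1098305 135192
142771201 17573920
18559157825 2284474408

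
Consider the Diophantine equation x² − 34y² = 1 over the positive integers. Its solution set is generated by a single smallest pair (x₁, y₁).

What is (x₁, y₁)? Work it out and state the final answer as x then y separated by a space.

√34 = [5; 1,4,1,10, …], period ℓ=4 (even) → k=3
i=0: a=5 ⇒ p=5, q=1
i=1: a=1 ⇒ p=6, q=1
i=2: a=4 ⇒ p=29, q=5
i=3: a=1 ⇒ p=35, q=6
(x₁, y₁) = (35, 6);  35² − 34·6² = 1 ✓

35 6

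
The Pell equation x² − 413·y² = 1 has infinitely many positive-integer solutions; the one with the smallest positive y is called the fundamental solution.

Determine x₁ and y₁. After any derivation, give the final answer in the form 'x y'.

√413 → a₀=20, period (3,9,1,4,1,9,3,40); ℓ=8 even so k=7
i=0: a=20 ⇒ p=20, q=1
i=1: a=3 ⇒ p=61, q=3
…
i=4: a=4 ⇒ p=3089, q=152
i=5: a=1 ⇒ p=3719, q=183
i=6: a=9 ⇒ p=36560, q=1799
i=7: a=3 ⇒ p=113399, q=5580
(x₁, y₁) = (113399, 5580);  113399² − 413·5580² = 1 ✓

113399 5580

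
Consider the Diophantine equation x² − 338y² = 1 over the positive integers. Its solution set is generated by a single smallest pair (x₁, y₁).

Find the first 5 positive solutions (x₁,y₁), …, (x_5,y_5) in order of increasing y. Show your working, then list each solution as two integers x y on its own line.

[18; 2,1,1,2,36] for √338; ℓ=5 ⇒ convergent index 9
step 0: (18, 1)  from 18·(1,0) + (0,1)
…
step 2: (55, 3)  from 1·(37,2) + (18,1)
step 3: (92, 5)  from 1·(55,3) + (37,2)
step 4: (239, 13)  from 2·(92,5) + (55,3)
step 5: (8696, 473)  from 36·(239,13) + (92,5)
…
step 7: (26327, 1432)  from 1·(17631,959) + (8696,473)
step 8: (43958, 2391)  from 1·(26327,1432) + (17631,959)
step 9: (114243, 6214)  from 2·(43958,2391) + (26327,1432)
(x₁, y₁) = (114243, 6214);  114243² − 338·6214² = 1 ✓
k=2:  x_2 = 114243·114243+338·6214·6214 = 26102926097,  y_2 = 114243·6214+6214·114243 = 1419812004
k=3:  x_3 = 114243·26102926097+338·6214·1419812004 = 5964153172084899,  y_3 = 114243·1419812004+6214·26102926097 = 324407165539730
k=4:  x_4 = 114243·5964153172084899+338·6214·324407165539730 = 1362725501650887306817,  y_4 = 114243·324407165539730+6214·5964153172084899 = 74122495624090936776
k=5:  x_5 = 114243·1362725501650887306817+338·6214·74122495624090936776 = 311363698964240484013304163,  y_5 = 114243·74122495624090936776+6214·1362725501650887306817 = 16935952534841634614661406

114243 6214
26102926097 1419812004
5964153172084899 324407165539730
1362725501650887306817 74122495624090936776
311363698964240484013304163 16935952534841634614661406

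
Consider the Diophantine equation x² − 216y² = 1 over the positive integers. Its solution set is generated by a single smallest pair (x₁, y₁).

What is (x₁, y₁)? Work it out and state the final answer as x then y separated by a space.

485 33

√216 = [14; 1,2,3,2,1,28, …], period ℓ=6 (even) → k=5
i=0: a=14 ⇒ p=14, q=1
…
i=2: a=2 ⇒ p=44, q=3
…
i=4: a=2 ⇒ p=338, q=23
i=5: a=1 ⇒ p=485, q=33
(x₁, y₁) = (485, 33);  485² − 216·33² = 1 ✓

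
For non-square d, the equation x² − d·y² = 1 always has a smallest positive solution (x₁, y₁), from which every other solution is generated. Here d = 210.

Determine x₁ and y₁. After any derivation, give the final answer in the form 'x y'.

29 2

[14; 2,28] for √210; ℓ=2 ⇒ convergent index 1
k=0  a_k=14  p_k/q_k = 14/1
k=1  a_k=2  p_k/q_k = 29/2
→ (29, 2).  Check: 29²=841, 210·2²=840, difference 1.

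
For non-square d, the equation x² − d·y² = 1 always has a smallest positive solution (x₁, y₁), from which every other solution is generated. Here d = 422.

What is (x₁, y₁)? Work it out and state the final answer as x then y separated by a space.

7022501 341850

d=422: √d = [20; 1,1,5,2,1,…,1,1,40] (ℓ=14, even), read p_13/q_13
step 0: (20, 1)  from 20·(1,0) + (0,1)
…
step 2: (41, 2)  from 1·(21,1) + (20,1)
step 3: (226, 11)  from 5·(41,2) + (21,1)
step 4: (493, 24)  from 2·(226,11) + (41,2)
step 5: (719, 35)  from 1·(493,24) + (226,11)
step 6: (2650, 129)  from 3·(719,35) + (493,24)
step 7: (53719, 2615)  from 20·(2650,129) + (719,35)
step 8: (163807, 7974)  from 3·(53719,2615) + (2650,129)
step 9: (217526, 10589)  from 1·(163807,7974) + (53719,2615)
…
step 11: (3211821, 156349)  from 5·(598859,29152) + (217526,10589)
step 12: (3810680, 185501)  from 1·(3211821,156349) + (598859,29152)
step 13: (7022501, 341850)  from 1·(3810680,185501) + (3211821,156349)
fundamental: x₁=7022501, y₁=341850  (since 49315520295001 − 422·116861422500 = 1)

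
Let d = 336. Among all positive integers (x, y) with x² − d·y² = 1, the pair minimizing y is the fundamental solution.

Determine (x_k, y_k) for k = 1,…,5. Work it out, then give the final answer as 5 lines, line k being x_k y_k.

d=336: √d = [18; 3,36] (ℓ=2, even), read p_1/q_1
step 0: (18, 1)  from 18·(1,0) + (0,1)
step 1: (55, 3)  from 3·(18,1) + (1,0)
→ (55, 3).  Check: 55²=3025, 336·3²=3024, difference 1.
k=2:  x_2 = 55·55+336·3·3 = 6049,  y_2 = 55·3+3·55 = 330
k=3:  x_3 = 55·6049+336·3·330 = 665335,  y_3 = 55·330+3·6049 = 36297
k=4:  x_4 = 55·665335+336·3·36297 = 73180801,  y_4 = 55·36297+3·665335 = 3992340
k=5:  x_5 = 55·73180801+336·3·3992340 = 8049222775,  y_5 = 55·3992340+3·73180801 = 439121103

55 3
6049 330
665335 36297
73180801 3992340
8049222775 439121103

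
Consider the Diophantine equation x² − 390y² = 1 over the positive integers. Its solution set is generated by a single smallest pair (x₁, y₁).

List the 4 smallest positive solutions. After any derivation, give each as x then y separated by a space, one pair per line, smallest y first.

[19; 1,2,1,38] for √390; ℓ=4 ⇒ convergent index 3
k=0  a_k=19  p_k/q_k = 19/1
…
k=2  a_k=2  p_k/q_k = 59/3
k=3  a_k=1  p_k/q_k = 79/4
(x₁, y₁) = (79, 4);  79² − 390·4² = 1 ✓
k=2:  x_2 = 79·79+390·4·4 = 12481,  y_2 = 79·4+4·79 = 632
k=3:  x_3 = 79·12481+390·4·632 = 1971919,  y_3 = 79·632+4·12481 = 99852
k=4:  x_4 = 79·1971919+390·4·99852 = 311550721,  y_4 = 79·99852+4·1971919 = 15775984

79 4
12481 632
1971919 99852
311550721 15775984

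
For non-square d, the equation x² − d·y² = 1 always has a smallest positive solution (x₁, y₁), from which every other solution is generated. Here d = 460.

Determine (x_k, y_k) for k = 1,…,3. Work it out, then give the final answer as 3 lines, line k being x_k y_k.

2535751 118230
12860066268001 599603681460
65219851798297071751 3040891269731634690

√460 = [21; 2,4,3,1,2,10,2,1,3,4,2,42, …], period ℓ=12 (even) → k=11
i=0: a=21 ⇒ p=21, q=1
i=1: a=2 ⇒ p=43, q=2
i=2: a=4 ⇒ p=193, q=9
i=3: a=3 ⇒ p=622, q=29
…
i=5: a=2 ⇒ p=2252, q=105
i=6: a=10 ⇒ p=23335, q=1088
i=7: a=2 ⇒ p=48922, q=2281
i=8: a=1 ⇒ p=72257, q=3369
i=9: a=3 ⇒ p=265693, q=12388
i=10: a=4 ⇒ p=1135029, q=52921
i=11: a=2 ⇒ p=2535751, q=118230
(x₁, y₁) = (2535751, 118230);  2535751² − 460·118230² = 1 ✓
n=2: (2535751,118230)∘(2535751,118230) = (2535751·2535751+460·118230·118230, 2535751·118230+118230·2535751) = (12860066268001,599603681460)
n=3: (12860066268001,599603681460)∘(2535751,118230) = (2535751·12860066268001+460·118230·599603681460, 2535751·599603681460+118230·12860066268001) = (65219851798297071751,3040891269731634690)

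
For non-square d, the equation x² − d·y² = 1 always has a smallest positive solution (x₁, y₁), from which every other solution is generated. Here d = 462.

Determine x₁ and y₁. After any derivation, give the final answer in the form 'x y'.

√462 = [21; 2,42, …], period ℓ=2 (even) → k=1
k=0  a_k=21  p_k/q_k = 21/1
k=1  a_k=2  p_k/q_k = 43/2
→ (43, 2).  Check: 43²=1849, 462·2²=1848, difference 1.

43 2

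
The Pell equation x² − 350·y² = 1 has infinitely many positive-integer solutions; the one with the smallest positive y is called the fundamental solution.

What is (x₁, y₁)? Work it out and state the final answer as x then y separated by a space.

[18; 1,2,2,2,1,36] for √350; ℓ=6 ⇒ convergent index 5
step 0: (18, 1)  from 18·(1,0) + (0,1)
step 1: (19, 1)  from 1·(18,1) + (1,0)
step 2: (56, 3)  from 2·(19,1) + (18,1)
…
step 4: (318, 17)  from 2·(131,7) + (56,3)
step 5: (449, 24)  from 1·(318,17) + (131,7)
→ (449, 24).  Check: 449²=201601, 350·24²=201600, difference 1.

449 24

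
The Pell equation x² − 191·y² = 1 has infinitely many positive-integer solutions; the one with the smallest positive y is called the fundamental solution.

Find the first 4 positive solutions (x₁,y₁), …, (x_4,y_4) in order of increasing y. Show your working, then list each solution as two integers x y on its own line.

d=191: √d = [13; 1,4,1,1,3,…,4,1,26] (ℓ=16, even), read p_15/q_15
a_0=13:  p_0=13·1+0=13,  q_0=13·0+1=1
a_1=1:  p_1=1·13+1=14,  q_1=1·1+0=1
…
a_3=1:  p_3=1·69+14=83,  q_3=1·5+1=6
a_4=1:  p_4=1·83+69=152,  q_4=1·6+5=11
a_5=3:  p_5=3·152+83=539,  q_5=3·11+6=39
a_6=2:  p_6=2·539+152=1230,  q_6=2·39+11=89
…
a_8=13:  p_8=13·2999+1230=40217,  q_8=13·217+89=2910
a_9=2:  p_9=2·40217+2999=83433,  q_9=2·2910+217=6037
…
a_11=3:  p_11=3·207083+83433=704682,  q_11=3·14984+6037=50989
…
a_13=1:  p_13=1·911765+704682=1616447,  q_13=1·65973+50989=116962
a_14=4:  p_14=4·1616447+911765=7377553,  q_14=4·116962+65973=533821
a_15=1:  p_15=1·7377553+1616447=8994000,  q_15=1·533821+116962=650783
(x₁, y₁) = (8994000, 650783);  8994000² − 191·650783² = 1 ✓
(8994000+650783√191)^2 = 161784071999999 + 11706284604000√191
(8994000+650783√191)^3 = 2910171887135973018000 + 210572647456751349217√191
(8994000+650783√191)^4 = 52348171905801720863712000001 + 3787780782452031563430792000√191

8994000 650783
161784071999999 11706284604000
2910171887135973018000 210572647456751349217
52348171905801720863712000001 3787780782452031563430792000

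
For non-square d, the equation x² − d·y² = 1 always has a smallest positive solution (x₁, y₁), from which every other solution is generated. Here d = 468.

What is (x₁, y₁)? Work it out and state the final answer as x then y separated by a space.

649 30

√468 → a₀=21, period (1,1,1,2,1,1,1,42); ℓ=8 even so k=7
step 0: (21, 1)  from 21·(1,0) + (0,1)
step 1: (22, 1)  from 1·(21,1) + (1,0)
…
step 3: (65, 3)  from 1·(43,2) + (22,1)
step 4: (173, 8)  from 2·(65,3) + (43,2)
…
step 6: (411, 19)  from 1·(238,11) + (173,8)
step 7: (649, 30)  from 1·(411,19) + (238,11)
(x₁, y₁) = (649, 30);  649² − 468·30² = 1 ✓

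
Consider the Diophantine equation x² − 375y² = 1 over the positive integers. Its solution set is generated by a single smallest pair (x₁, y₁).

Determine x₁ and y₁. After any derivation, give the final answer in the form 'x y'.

15124 781

[19; 2,1,2,1,5,1,2,1,2,38] for √375; ℓ=10 ⇒ convergent index 9
a_0=19:  p_0=19·1+0=19,  q_0=19·0+1=1
…
a_4=1:  p_4=1·155+58=213,  q_4=1·8+3=11
a_5=5:  p_5=5·213+155=1220,  q_5=5·11+8=63
a_6=1:  p_6=1·1220+213=1433,  q_6=1·63+11=74
…
a_8=1:  p_8=1·4086+1433=5519,  q_8=1·211+74=285
a_9=2:  p_9=2·5519+4086=15124,  q_9=2·285+211=781
→ (15124, 781).  Check: 15124²=228735376, 375·781²=228735375, difference 1.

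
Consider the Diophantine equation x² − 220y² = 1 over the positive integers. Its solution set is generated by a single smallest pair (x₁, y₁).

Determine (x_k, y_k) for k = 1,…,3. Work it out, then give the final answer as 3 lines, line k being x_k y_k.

[14; 1,4,1,28] for √220; ℓ=4 ⇒ convergent index 3
a_0=14:  p_0=14·1+0=14,  q_0=14·0+1=1
…
a_2=4:  p_2=4·15+14=74,  q_2=4·1+1=5
a_3=1:  p_3=1·74+15=89,  q_3=1·5+1=6
fundamental: x₁=89, y₁=6  (since 7921 − 220·36 = 1)
(x_2, y_2) = (89·89 + 220·6·6, 89·6 + 6·89) = (15841, 1068)
(x_3, y_3) = (89·15841 + 220·6·1068, 89·1068 + 6·15841) = (2819609, 190098)

89 6
15841 1068
2819609 190098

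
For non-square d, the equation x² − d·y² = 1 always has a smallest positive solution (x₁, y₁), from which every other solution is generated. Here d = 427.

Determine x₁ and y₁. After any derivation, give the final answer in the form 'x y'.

[20; 1,1,1,40] for √427; ℓ=4 ⇒ convergent index 3
k=0  a_k=20  p_k/q_k = 20/1
k=1  a_k=1  p_k/q_k = 21/1
k=2  a_k=1  p_k/q_k = 41/2
k=3  a_k=1  p_k/q_k = 62/3
→ (62, 3).  Check: 62²=3844, 427·3²=3843, difference 1.

62 3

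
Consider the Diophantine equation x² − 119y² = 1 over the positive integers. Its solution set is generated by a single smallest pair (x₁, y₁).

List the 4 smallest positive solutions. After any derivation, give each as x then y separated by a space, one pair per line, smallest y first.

120 11
28799 2640
6911640 633589
1658764801 152058720

d=119: √d = [10; 1,9,1,20] (ℓ=4, even), read p_3/q_3
k=0  a_k=10  p_k/q_k = 10/1
…
k=2  a_k=9  p_k/q_k = 109/10
k=3  a_k=1  p_k/q_k = 120/11
→ (120, 11).  Check: 120²=14400, 119·11²=14399, difference 1.
(x_2, y_2) = (120·120 + 119·11·11, 120·11 + 11·120) = (28799, 2640)
(x_3, y_3) = (120·28799 + 119·11·2640, 120·2640 + 11·28799) = (6911640, 633589)
(x_4, y_4) = (120·6911640 + 119·11·633589, 120·633589 + 11·6911640) = (1658764801, 152058720)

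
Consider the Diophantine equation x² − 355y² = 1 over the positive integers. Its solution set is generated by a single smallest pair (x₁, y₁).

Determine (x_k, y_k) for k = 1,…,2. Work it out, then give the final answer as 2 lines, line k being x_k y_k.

954809 50676
1823320452961 96771801768

[18; 1,5,3,3,1,6,1,3,3,5,1,36] for √355; ℓ=12 ⇒ convergent index 11
i=0: a=18 ⇒ p=18, q=1
…
i=6: a=6 ⇒ p=10457, q=555
…
i=10: a=5 ⇒ p=803418, q=42641
i=11: a=1 ⇒ p=954809, q=50676
fundamental: x₁=954809, y₁=50676  (since 911660226481 − 355·2568056976 = 1)
k=2:  x_2 = 954809·954809+355·50676·50676 = 1823320452961,  y_2 = 954809·50676+50676·954809 = 96771801768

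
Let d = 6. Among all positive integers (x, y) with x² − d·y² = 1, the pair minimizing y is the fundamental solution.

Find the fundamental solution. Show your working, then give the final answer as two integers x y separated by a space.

5 2

√6 = [2; 2,4, …], period ℓ=2 (even) → k=1
step 0: (2, 1)  from 2·(1,0) + (0,1)
step 1: (5, 2)  from 2·(2,1) + (1,0)
fundamental: x₁=5, y₁=2  (since 25 − 6·4 = 1)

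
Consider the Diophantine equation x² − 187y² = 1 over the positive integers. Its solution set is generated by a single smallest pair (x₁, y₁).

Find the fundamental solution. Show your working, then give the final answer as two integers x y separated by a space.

√187 = [13; 1,2,13,2,1,26, …], period ℓ=6 (even) → k=5
step 0: (13, 1)  from 13·(1,0) + (0,1)
step 1: (14, 1)  from 1·(13,1) + (1,0)
step 2: (41, 3)  from 2·(14,1) + (13,1)
step 3: (547, 40)  from 13·(41,3) + (14,1)
step 4: (1135, 83)  from 2·(547,40) + (41,3)
step 5: (1682, 123)  from 1·(1135,83) + (547,40)
fundamental: x₁=1682, y₁=123  (since 2829124 − 187·15129 = 1)

1682 123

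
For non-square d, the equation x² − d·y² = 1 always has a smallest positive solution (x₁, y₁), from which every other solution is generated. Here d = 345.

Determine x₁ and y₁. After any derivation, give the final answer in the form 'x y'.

6761 364

√345 = [18; 1,1,2,1,6,1,2,1,1,36, …], period ℓ=10 (even) → k=9
step 0: (18, 1)  from 18·(1,0) + (0,1)
…
step 3: (93, 5)  from 2·(37,2) + (19,1)
…
step 8: (3882, 209)  from 1·(2879,155) + (1003,54)
step 9: (6761, 364)  from 1·(3882,209) + (2879,155)
(x₁, y₁) = (6761, 364);  6761² − 345·364² = 1 ✓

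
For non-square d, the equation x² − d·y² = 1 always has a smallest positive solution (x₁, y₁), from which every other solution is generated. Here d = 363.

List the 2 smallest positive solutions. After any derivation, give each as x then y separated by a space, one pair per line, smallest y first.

362 19
262087 13756

[19; 19,38] for √363; ℓ=2 ⇒ convergent index 1
step 0: (19, 1)  from 19·(1,0) + (0,1)
step 1: (362, 19)  from 19·(19,1) + (1,0)
fundamental: x₁=362, y₁=19  (since 131044 − 363·361 = 1)
(x_2, y_2) = (362·362 + 363·19·19, 362·19 + 19·362) = (262087, 13756)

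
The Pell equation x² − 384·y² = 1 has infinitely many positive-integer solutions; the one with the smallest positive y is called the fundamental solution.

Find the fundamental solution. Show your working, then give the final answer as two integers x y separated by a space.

4801 245

d=384: √d = [19; 1,1,2,9,2,1,1,38] (ℓ=8, even), read p_7/q_7
step 0: (19, 1)  from 19·(1,0) + (0,1)
step 1: (20, 1)  from 1·(19,1) + (1,0)
…
step 3: (98, 5)  from 2·(39,2) + (20,1)
…
step 6: (2861, 146)  from 1·(1940,99) + (921,47)
step 7: (4801, 245)  from 1·(2861,146) + (1940,99)
(x₁, y₁) = (4801, 245);  4801² − 384·245² = 1 ✓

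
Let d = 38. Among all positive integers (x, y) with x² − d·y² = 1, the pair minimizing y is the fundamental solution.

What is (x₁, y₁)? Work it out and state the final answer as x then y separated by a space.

d=38: √d = [6; 6,12] (ℓ=2, even), read p_1/q_1
i=0: a=6 ⇒ p=6, q=1
i=1: a=6 ⇒ p=37, q=6
→ (37, 6).  Check: 37²=1369, 38·6²=1368, difference 1.

37 6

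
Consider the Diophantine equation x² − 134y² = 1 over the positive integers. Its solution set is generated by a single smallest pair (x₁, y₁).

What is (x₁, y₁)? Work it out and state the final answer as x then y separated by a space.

145925 12606

d=134: √d = [11; 1,1,2,1,3,…,1,1,22] (ℓ=14, even), read p_13/q_13
step 0: (11, 1)  from 11·(1,0) + (0,1)
…
step 4: (81, 7)  from 1·(58,5) + (23,2)
step 5: (301, 26)  from 3·(81,7) + (58,5)
step 6: (382, 33)  from 1·(301,26) + (81,7)
step 7: (4121, 356)  from 10·(382,33) + (301,26)
step 8: (4503, 389)  from 1·(4121,356) + (382,33)
step 9: (17630, 1523)  from 3·(4503,389) + (4121,356)
step 10: (22133, 1912)  from 1·(17630,1523) + (4503,389)
step 11: (61896, 5347)  from 2·(22133,1912) + (17630,1523)
step 12: (84029, 7259)  from 1·(61896,5347) + (22133,1912)
step 13: (145925, 12606)  from 1·(84029,7259) + (61896,5347)
→ (145925, 12606).  Check: 145925²=21294105625, 134·12606²=21294105624, difference 1.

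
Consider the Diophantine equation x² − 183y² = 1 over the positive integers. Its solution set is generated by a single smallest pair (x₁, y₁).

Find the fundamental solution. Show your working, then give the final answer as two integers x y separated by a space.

487 36

√183 → a₀=13, period (1,1,8,1,1,26); ℓ=6 even so k=5
k=0  a_k=13  p_k/q_k = 13/1
k=1  a_k=1  p_k/q_k = 14/1
k=2  a_k=1  p_k/q_k = 27/2
k=3  a_k=8  p_k/q_k = 230/17
k=4  a_k=1  p_k/q_k = 257/19
k=5  a_k=1  p_k/q_k = 487/36
→ (487, 36).  Check: 487²=237169, 183·36²=237168, difference 1.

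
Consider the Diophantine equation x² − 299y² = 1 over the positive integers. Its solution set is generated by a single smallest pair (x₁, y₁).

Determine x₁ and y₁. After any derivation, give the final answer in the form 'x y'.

d=299: √d = [17; 3,2,3,34] (ℓ=4, even), read p_3/q_3
step 0: (17, 1)  from 17·(1,0) + (0,1)
step 1: (52, 3)  from 3·(17,1) + (1,0)
step 2: (121, 7)  from 2·(52,3) + (17,1)
step 3: (415, 24)  from 3·(121,7) + (52,3)
(x₁, y₁) = (415, 24);  415² − 299·24² = 1 ✓

415 24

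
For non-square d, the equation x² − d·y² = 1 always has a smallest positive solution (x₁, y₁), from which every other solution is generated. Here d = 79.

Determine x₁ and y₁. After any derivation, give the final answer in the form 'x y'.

80 9

[8; 1,7,1,16] for √79; ℓ=4 ⇒ convergent index 3
i=0: a=8 ⇒ p=8, q=1
i=1: a=1 ⇒ p=9, q=1
i=2: a=7 ⇒ p=71, q=8
i=3: a=1 ⇒ p=80, q=9
(x₁, y₁) = (80, 9);  80² − 79·9² = 1 ✓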